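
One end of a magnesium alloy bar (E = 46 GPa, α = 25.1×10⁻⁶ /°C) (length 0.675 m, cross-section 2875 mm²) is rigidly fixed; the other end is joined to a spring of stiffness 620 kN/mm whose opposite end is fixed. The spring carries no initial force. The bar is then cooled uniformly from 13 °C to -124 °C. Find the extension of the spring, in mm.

δ ≈ 0.557 mm

If the spring were absent the bar would shorten by αΔT L = 25.1×10⁻⁶ × 137 × 675 = 2.321 mm.
Let P be the tensile force in the spring. The bar extends elastically by PL/(AE) and the spring stretches by P/k; together these equal δ_free.
So P = δ_free / [L/(AE) + 1/k] = 2.321 / [ 675/(2875×46×10³) + 1/(620×10³) ].
P = 2.321 / 6.717×10⁻⁶ = 345600 N.
Spring extension = P/k = 345600/(620×10³) = 0.5574 mm.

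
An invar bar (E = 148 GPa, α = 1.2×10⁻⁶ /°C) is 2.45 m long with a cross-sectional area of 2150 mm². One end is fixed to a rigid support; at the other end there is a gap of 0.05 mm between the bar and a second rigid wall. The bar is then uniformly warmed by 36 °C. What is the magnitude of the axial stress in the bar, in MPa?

σ ≈ 3.37 MPa (compressive)

If the wall were absent the bar would grow by αΔT L = 1.2×10⁻⁶ × 36 × 2450 = 0.1058 mm.
This exceeds the 0.05 mm gap, so the wall pushes back. The portion of expansion that must be recovered elastically is δ_free − gap = 0.1058 − 0.05 = 0.05584 mm.
That suppressed elongation corresponds to σ = E·Δ/L = 148×10³ × 0.05584/2450 = 3.373 MPa.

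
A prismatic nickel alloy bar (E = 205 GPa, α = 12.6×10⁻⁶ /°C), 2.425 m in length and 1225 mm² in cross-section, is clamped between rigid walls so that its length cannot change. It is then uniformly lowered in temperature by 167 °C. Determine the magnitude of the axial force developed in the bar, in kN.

With zero net strain, σ = E·αΔT = 205 GPa × 12.6×10⁻⁶ × 167 = 431.4 MPa.
P = AEαΔT = 1225 × 205×10³ × 12.6×10⁻⁶ × 167 = 528.4 kN (tensile).

P ≈ 528 kN (tensile)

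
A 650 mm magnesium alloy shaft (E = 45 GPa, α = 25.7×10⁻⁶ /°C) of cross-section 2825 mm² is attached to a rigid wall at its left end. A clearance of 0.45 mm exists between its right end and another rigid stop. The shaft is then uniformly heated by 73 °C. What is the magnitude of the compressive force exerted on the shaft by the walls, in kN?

P ≈ 150 kN

Unrestrained expansion: δ_free = αΔT L = 25.7×10⁻⁶ × 73 × 650 = 1.219 mm.
This exceeds the 0.45 mm gap, so the wall pushes back. The portion of expansion that must be recovered elastically is δ_free − gap = 1.219 − 0.45 = 0.7695 mm.
Compatibility: PL/(AE) = 0.7695 mm, so σ = P/A = E × (0.7695/650) = 53.27 MPa.
P = σA = 53.27 × 2825 = 150.5 kN.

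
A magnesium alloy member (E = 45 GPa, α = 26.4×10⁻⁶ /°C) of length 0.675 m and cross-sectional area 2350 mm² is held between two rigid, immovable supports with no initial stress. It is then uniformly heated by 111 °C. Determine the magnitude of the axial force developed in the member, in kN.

The ends cannot move, so σ = EαΔT = 45×10³ × 26.4×10⁻⁶ × 111 = 131.9 MPa.
Axial force P = σA = 131.9 × 2350 = 309900 N = 309.9 kN, compressive.

P ≈ 310 kN (compressive)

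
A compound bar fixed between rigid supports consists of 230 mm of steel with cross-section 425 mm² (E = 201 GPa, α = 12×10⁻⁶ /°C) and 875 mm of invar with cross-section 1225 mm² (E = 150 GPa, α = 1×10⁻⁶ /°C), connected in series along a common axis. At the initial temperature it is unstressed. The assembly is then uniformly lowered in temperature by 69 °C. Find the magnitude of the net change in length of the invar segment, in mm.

If the supports were absent, the total length change would be Σ αᵢΔT Lᵢ = 12×10⁻⁶×69×230 + 1×10⁻⁶×69×875 = 0.2508 mm.
The walls prevent any net length change, so an axial force P (same in every segment) develops. Compatibility: P · Σ Lᵢ/(AᵢEᵢ) = δ_free.
Σ Lᵢ/(AᵢEᵢ) = 230/(425×201×10³) + 875/(1225×150×10³) = 7.454×10⁻⁶ mm/N.
So P = 0.2508 / 7.454×10⁻⁶ = 33.65 kN, tensile.
For the invar segment, free thermal change = 1×10⁻⁶×69×875 = 0.06037 mm and elastic change from P = 33650×875/(1225×150×10³) = 0.1602 mm; these oppose, so the net change is 0.0998 mm (segment lengthens).

|ΔL| ≈ 0.0998 mm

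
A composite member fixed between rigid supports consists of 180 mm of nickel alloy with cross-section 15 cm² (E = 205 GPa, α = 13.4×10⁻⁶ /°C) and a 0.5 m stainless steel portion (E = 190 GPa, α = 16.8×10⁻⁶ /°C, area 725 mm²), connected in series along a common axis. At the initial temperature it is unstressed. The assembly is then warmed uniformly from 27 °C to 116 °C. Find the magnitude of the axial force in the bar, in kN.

Free thermal expansion of the whole bar: Σ αᵢΔT Lᵢ = 13.4×10⁻⁶×89×180 + 16.8×10⁻⁶×89×500 = 0.9623 mm.
Since the ends are fixed, an axial force P builds up, equal in every segment, with P · Σ Lᵢ/(AᵢEᵢ) = δ_free.
Σ Lᵢ/(AᵢEᵢ) = 180/(1500×205×10³) + 500/(725×190×10³) = 4.215×10⁻⁶ mm/N.
Hence P = δ_free / Σ(L/AE) = 0.9623/4.215×10⁻⁶ = 228.3 kN (compressive).

P ≈ 228 kN (compressive)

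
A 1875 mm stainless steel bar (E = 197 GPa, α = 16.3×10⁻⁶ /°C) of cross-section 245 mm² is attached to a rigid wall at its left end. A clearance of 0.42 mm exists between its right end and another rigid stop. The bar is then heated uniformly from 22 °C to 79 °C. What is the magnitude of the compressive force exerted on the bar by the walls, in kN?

P ≈ 34 kN

Unrestrained expansion: δ_free = αΔT L = 16.3×10⁻⁶ × 57 × 1875 = 1.742 mm.
After closing the 0.42 mm clearance, 1.742 − 0.42 = 1.322 mm of expansion remains to be suppressed by the wall.
So σ = E(δ_free − g)/L = 197×10³ × 1.322/1875 = 138.9 MPa.
P = σA = 138.9 × 245 = 34.03 kN.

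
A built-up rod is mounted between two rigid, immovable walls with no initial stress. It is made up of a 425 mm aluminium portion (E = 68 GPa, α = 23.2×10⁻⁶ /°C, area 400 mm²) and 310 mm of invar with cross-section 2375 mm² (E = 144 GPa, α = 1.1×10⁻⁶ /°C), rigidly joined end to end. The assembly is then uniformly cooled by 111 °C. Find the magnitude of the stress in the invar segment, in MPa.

σ ≈ 28.8 MPa (tensile)

With the walls removed the bar would change length by δ_free = Σ αᵢΔT Lᵢ = 23.2×10⁻⁶×111×425 + 1.1×10⁻⁶×111×310 = 1.132 mm.
Since the ends are fixed, an axial force P builds up, equal in every segment, with P · Σ Lᵢ/(AᵢEᵢ) = δ_free.
Σ Lᵢ/(AᵢEᵢ) = 425/(400×68×10³) + 310/(2375×144×10³) = 1.653×10⁻⁵ mm/N.
P = 1.132 / 1.653×10⁻⁵ = 68490 N = 68.49 kN, tensile.
σ_{invar} = P / A = 68490 / 2375 = 28.84 MPa.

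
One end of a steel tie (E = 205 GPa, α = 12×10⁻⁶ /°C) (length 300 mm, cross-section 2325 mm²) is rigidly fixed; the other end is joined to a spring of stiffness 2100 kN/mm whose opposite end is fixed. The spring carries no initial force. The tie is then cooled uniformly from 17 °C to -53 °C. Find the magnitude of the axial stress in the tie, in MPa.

If the spring were absent the tie would shorten by αΔT L = 12×10⁻⁶ × 70 × 300 = 0.252 mm.
Let P be the tensile force in the spring. The tie extends elastically by PL/(AE) and the spring stretches by P/k; together these equal δ_free.
So P = δ_free / [L/(AE) + 1/k] = 0.252 / [ 300/(2325×205×10³) + 1/(2100×10³) ].
P = 0.252 / 1.106×10⁻⁶ = 227900 N.
σ = P/A = 227900/2325 = 98.03 MPa.

σ ≈ 98 MPa (tensile)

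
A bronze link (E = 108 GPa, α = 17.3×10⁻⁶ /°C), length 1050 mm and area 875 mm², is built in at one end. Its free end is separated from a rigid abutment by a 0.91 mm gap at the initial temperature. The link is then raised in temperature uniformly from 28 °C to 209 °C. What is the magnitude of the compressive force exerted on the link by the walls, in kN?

P ≈ 214 kN

Unrestrained expansion: δ_free = αΔT L = 17.3×10⁻⁶ × 181 × 1050 = 3.288 mm.
The gap closes (δ_free > 0.91 mm) and the wall then resists a further 3.288 − 0.91 = 2.378 mm of expansion.
Compatibility: PL/(AE) = 2.378 mm, so σ = P/A = E × (2.378/1050) = 244.6 MPa.
P = σA = 244.6 × 875 = 214 kN.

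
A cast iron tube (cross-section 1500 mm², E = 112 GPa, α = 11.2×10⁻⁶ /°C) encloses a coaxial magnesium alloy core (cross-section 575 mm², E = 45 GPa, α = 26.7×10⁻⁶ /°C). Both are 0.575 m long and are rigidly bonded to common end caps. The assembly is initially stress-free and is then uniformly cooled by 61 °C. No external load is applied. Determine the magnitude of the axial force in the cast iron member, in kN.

The magnesium alloy has the larger α, so on cooling it would change length more than the cast iron if both were free. The rigid plates force a common final length, so the magnesium alloy is put into tension and the cast iron into compression, with equal and opposite forces P (no external load).
Equating the net (thermal + elastic) strains gives |α₁ − α₂|·ΔT = P·[1/(A₁E₁) + 1/(A₂E₂)].
|α₁ − α₂|·ΔT = 15.5×10⁻⁶ × 61 = 0.0009455.
1/(A₁E₁) + 1/(A₂E₂) = 1/(1500×112×10³) + 1/(575×45×10³) = 4.46×10⁻⁸ N⁻¹.
P = 0.0009455 / 4.46×10⁻⁸ = 21200 N = 21.2 kN.

P ≈ 21.2 kN (compressive in the cast iron)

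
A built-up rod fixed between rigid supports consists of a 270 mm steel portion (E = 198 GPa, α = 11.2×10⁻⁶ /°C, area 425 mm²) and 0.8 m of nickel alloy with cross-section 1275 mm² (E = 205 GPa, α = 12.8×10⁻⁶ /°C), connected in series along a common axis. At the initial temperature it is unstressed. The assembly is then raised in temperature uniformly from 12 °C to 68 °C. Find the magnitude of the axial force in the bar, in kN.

P ≈ 118 kN (compressive)

Free thermal expansion of the whole bar: Σ αᵢΔT Lᵢ = 11.2×10⁻⁶×56×270 + 12.8×10⁻⁶×56×800 = 0.7428 mm.
Since the ends are fixed, an axial force P builds up, equal in every segment, with P · Σ Lᵢ/(AᵢEᵢ) = δ_free.
Σ Lᵢ/(AᵢEᵢ) = 270/(425×198×10³) + 800/(1275×205×10³) = 6.269×10⁻⁶ mm/N.
P = 0.7428 / 6.269×10⁻⁶ = 118500 N = 118.5 kN, compressive.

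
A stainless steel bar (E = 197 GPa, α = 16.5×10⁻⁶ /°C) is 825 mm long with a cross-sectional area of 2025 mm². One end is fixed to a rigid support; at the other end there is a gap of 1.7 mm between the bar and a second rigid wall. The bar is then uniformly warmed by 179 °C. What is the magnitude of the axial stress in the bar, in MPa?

σ ≈ 176 MPa (compressive)

If the wall were absent the bar would grow by αΔT L = 16.5×10⁻⁶ × 179 × 825 = 2.437 mm.
This exceeds the 1.7 mm gap, so the wall pushes back. The portion of expansion that must be recovered elastically is δ_free − gap = 2.437 − 1.7 = 0.7366 mm.
That suppressed elongation corresponds to σ = E·Δ/L = 197×10³ × 0.7366/825 = 175.9 MPa.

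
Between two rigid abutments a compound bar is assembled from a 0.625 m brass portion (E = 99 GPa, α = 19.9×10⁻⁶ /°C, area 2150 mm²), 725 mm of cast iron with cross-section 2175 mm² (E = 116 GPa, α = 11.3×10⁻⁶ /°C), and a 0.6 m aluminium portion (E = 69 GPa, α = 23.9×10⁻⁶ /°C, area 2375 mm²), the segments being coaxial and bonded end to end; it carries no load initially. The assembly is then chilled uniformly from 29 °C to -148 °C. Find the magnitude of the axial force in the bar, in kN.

Free thermal contraction of the whole bar: Σ αᵢΔT Lᵢ = 19.9×10⁻⁶×177×625 + 11.3×10⁻⁶×177×725 + 23.9×10⁻⁶×177×600 = 6.19 mm.
Since the ends are fixed, an axial force P builds up, equal in every segment, with P · Σ Lᵢ/(AᵢEᵢ) = δ_free.
The series flexibility is Σ Lᵢ/(AᵢEᵢ) = 625/(2150×99×10³) + 725/(2175×116×10³) + 600/(2375×69×10³) = 9.471×10⁻⁶ mm/N.
P = 6.19 / 9.471×10⁻⁶ = 653500 N = 653.5 kN, tensile.

P ≈ 654 kN (tensile)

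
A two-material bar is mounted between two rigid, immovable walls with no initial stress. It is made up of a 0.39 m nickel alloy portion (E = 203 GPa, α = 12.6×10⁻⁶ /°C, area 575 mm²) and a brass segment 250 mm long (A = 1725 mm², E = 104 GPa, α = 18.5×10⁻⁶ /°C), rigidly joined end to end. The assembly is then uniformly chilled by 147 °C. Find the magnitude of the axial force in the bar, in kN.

With the walls removed the bar would change length by δ_free = Σ αᵢΔT Lᵢ = 12.6×10⁻⁶×147×390 + 18.5×10⁻⁶×147×250 = 1.402 mm.
The rigid supports impose zero overall length change; the single axial force P common to all segments must satisfy P Σ Lᵢ/(AᵢEᵢ) = δ_free.
The series flexibility is Σ Lᵢ/(AᵢEᵢ) = 390/(575×203×10³) + 250/(1725×104×10³) = 4.735×10⁻⁶ mm/N.
P = 1.402 / 4.735×10⁻⁶ = 296200 N = 296.2 kN, tensile.

P ≈ 296 kN (tensile)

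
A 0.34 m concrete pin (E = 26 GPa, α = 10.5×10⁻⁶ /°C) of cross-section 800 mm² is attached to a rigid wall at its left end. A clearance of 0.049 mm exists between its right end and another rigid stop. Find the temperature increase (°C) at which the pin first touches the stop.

The gap closes when αΔT L = 0.049 mm, since the pin is still unstressed at that instant.
So ΔT = g/(αL) = 0.049/(10.5×10⁻⁶ × 340) = 13.73 °C.

ΔT ≈ 13.7 °C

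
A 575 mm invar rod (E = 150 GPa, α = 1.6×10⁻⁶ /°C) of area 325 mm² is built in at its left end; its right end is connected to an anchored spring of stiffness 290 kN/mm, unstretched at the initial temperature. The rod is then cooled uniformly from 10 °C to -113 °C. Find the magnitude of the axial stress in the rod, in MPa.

σ ≈ 22.8 MPa (tensile)

If the spring were absent the rod would shorten by αΔT L = 1.6×10⁻⁶ × 123 × 575 = 0.1132 mm.
Let P be the tensile force in the spring. The rod extends elastically by PL/(AE) and the spring stretches by P/k; together these equal δ_free.
P [ L/(AE) + 1/k ] = δ_free → P [ 575/(325×150×10³) + 1/(290×10³) ] = 0.1132.
P = 0.1132 / 1.524×10⁻⁵ = 7424 N.
σ = P/A = 7424/325 = 22.84 MPa.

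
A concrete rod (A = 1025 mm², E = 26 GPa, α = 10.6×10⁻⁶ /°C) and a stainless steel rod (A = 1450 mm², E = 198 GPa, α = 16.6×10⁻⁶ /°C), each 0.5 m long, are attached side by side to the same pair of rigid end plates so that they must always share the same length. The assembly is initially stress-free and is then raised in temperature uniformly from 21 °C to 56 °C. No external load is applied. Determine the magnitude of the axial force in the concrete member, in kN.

The stainless steel has the larger α, so on heating it would change length more than the concrete if both were free. The rigid plates force a common final length, so the stainless steel is put into compression and the concrete into tension, with equal and opposite forces P (no external load).
Setting the final lengths equal and cancelling L: (α₁ − α₂)ΔT = P/(A₁E₁) + P/(A₂E₂).
|α₁ − α₂|·ΔT = 6×10⁻⁶ × 35 = 0.00021.
1/(A₁E₁) + 1/(A₂E₂) = 1/(1025×26×10³) + 1/(1450×198×10³) = 4.101×10⁻⁸ N⁻¹.
So P = 0.00021 / 4.101×10⁻⁸ = 5.121 kN.

P ≈ 5.12 kN (tensile in the concrete)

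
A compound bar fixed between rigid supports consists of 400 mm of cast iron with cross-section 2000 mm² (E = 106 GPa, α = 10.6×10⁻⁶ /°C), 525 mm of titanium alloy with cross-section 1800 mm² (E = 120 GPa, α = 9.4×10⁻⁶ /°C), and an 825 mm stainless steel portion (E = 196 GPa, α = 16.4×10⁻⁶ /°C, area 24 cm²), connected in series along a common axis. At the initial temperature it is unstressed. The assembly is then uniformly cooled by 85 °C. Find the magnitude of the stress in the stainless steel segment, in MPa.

If the supports were absent, the total length change would be Σ αᵢΔT Lᵢ = 10.6×10⁻⁶×85×400 + 9.4×10⁻⁶×85×525 + 16.4×10⁻⁶×85×825 = 1.93 mm.
The walls prevent any net length change, so an axial force P (same in every segment) develops. Compatibility: P · Σ Lᵢ/(AᵢEᵢ) = δ_free.
The series flexibility is Σ Lᵢ/(AᵢEᵢ) = 400/(2000×106×10³) + 525/(1800×120×10³) + 825/(2400×196×10³) = 6.071×10⁻⁶ mm/N.
P = 1.93 / 6.071×10⁻⁶ = 317900 N = 317.9 kN, tensile.
σ_{stainless steel} = P / A = 317900 / 2400 = 132.5 MPa.

σ ≈ 132 MPa (tensile)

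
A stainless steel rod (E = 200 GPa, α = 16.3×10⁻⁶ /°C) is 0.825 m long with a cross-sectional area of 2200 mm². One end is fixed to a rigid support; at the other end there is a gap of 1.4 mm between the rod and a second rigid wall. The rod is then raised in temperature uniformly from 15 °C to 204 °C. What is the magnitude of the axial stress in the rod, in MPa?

Free thermal elongation = αΔT L = 16.3×10⁻⁶ × 189 × 825 = 2.542 mm.
This exceeds the 1.4 mm gap, so the wall pushes back. The portion of expansion that must be recovered elastically is δ_free − gap = 2.542 − 1.4 = 1.142 mm.
That suppressed elongation corresponds to σ = E·Δ/L = 200×10³ × 1.142/825 = 276.7 MPa.

σ ≈ 277 MPa (compressive)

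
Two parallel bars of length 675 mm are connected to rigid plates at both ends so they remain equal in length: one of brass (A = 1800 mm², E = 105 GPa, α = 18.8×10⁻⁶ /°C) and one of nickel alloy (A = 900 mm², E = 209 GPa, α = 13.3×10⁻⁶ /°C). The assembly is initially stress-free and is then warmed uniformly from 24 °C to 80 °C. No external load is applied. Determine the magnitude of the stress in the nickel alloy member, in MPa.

σ ≈ 32.3 MPa (tensile)

The brass has the larger α, so on heating it would change length more than the nickel alloy if both were free. The rigid plates force a common final length, so the brass is put into compression and the nickel alloy into tension, with equal and opposite forces P (no external load).
Equating the net (thermal + elastic) strains gives |α₁ − α₂|·ΔT = P·[1/(A₁E₁) + 1/(A₂E₂)].
|α₁ − α₂|·ΔT = 5.5×10⁻⁶ × 56 = 0.000308.
1/(A₁E₁) + 1/(A₂E₂) = 1/(1800×105×10³) + 1/(900×209×10³) = 1.061×10⁻⁸ N⁻¹.
So P = 0.000308 / 1.061×10⁻⁸ = 29.04 kN.
σ_{nickel alloy} = P/A₂ = 29040/900 = 32.26 MPa, tensile.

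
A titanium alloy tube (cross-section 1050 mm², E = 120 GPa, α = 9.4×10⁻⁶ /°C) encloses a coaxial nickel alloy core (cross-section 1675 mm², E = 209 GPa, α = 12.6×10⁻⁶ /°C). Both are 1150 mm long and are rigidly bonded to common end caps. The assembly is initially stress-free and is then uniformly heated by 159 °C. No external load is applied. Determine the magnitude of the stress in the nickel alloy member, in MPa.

Both members must finish at the same length. With the larger α, the nickel alloy tends to over-expand; the plates restrain it, putting the nickel alloy in compression and the titanium alloy in tension. With no external load the two internal forces are equal and opposite, magnitude P.
Setting the final lengths equal and cancelling L: (α₁ − α₂)ΔT = P/(A₁E₁) + P/(A₂E₂).
|α₁ − α₂|·ΔT = 3.2×10⁻⁶ × 159 = 0.0005088.
1/(A₁E₁) + 1/(A₂E₂) = 1/(1050×120×10³) + 1/(1675×209×10³) = 1.079×10⁻⁸ N⁻¹.
So P = 0.0005088 / 1.079×10⁻⁸ = 47.14 kN.
σ_{nickel alloy} = P/A₂ = 47140/1675 = 28.14 MPa, compressive.

σ ≈ 28.1 MPa (compressive)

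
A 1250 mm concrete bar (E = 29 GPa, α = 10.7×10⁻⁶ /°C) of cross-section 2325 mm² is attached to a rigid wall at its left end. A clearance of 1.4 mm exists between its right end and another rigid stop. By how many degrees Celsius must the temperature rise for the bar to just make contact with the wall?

ΔT ≈ 105 °C

The gap closes when αΔT L = 1.4 mm, since the bar is still unstressed at that instant.
So ΔT = g/(αL) = 1.4/(10.7×10⁻⁶ × 1250) = 104.7 °C.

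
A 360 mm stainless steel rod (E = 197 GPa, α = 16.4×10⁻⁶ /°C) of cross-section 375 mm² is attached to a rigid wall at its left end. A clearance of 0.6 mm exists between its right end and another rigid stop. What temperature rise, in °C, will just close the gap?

The gap closes when αΔT L = 0.6 mm, since the rod is still unstressed at that instant.
So ΔT = g/(αL) = 0.6/(16.4×10⁻⁶ × 360) = 101.6 °C.

ΔT ≈ 102 °C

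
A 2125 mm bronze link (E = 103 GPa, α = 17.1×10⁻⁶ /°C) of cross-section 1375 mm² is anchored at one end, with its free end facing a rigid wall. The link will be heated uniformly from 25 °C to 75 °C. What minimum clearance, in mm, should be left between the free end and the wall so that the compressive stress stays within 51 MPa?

g ≈ 0.765 mm

Free expansion if unrestrained: δ_free = αΔT L = 17.1×10⁻⁶ × 50 × 2125 = 1.817 mm.
At the allowable stress the elastic shortening the wall may impose is σL/E = 51 × 2125 / (103×10³) = 1.052 mm.
So the gap has to take up the difference, g_min = δ_free − σL/E = 1.817 − 1.052 = 0.7647 mm.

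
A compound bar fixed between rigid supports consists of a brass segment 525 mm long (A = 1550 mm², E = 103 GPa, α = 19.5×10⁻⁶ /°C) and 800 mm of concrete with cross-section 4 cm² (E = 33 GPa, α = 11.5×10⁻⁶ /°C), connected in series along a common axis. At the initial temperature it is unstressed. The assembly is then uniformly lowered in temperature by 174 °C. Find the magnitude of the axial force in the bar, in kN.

P ≈ 52.9 kN (tensile)

With the walls removed the bar would change length by δ_free = Σ αᵢΔT Lᵢ = 19.5×10⁻⁶×174×525 + 11.5×10⁻⁶×174×800 = 3.382 mm.
The walls prevent any net length change, so an axial force P (same in every segment) develops. Compatibility: P · Σ Lᵢ/(AᵢEᵢ) = δ_free.
The series flexibility is Σ Lᵢ/(AᵢEᵢ) = 525/(1550×103×10³) + 800/(400×33×10³) = 6.389×10⁻⁵ mm/N.
Hence P = δ_free / Σ(L/AE) = 3.382/6.389×10⁻⁵ = 52.93 kN (tensile).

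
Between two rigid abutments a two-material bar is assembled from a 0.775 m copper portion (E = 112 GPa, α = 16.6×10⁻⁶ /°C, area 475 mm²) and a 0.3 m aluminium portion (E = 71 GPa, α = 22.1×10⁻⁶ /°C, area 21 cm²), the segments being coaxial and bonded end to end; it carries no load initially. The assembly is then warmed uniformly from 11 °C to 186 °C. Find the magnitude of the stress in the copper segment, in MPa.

If the supports were absent, the total length change would be Σ αᵢΔT Lᵢ = 16.6×10⁻⁶×175×775 + 22.1×10⁻⁶×175×300 = 3.412 mm.
The rigid supports impose zero overall length change; the single axial force P common to all segments must satisfy P Σ Lᵢ/(AᵢEᵢ) = δ_free.
The series flexibility is Σ Lᵢ/(AᵢEᵢ) = 775/(475×112×10³) + 300/(2100×71×10³) = 1.658×10⁻⁵ mm/N.
Hence P = δ_free / Σ(L/AE) = 3.412/1.658×10⁻⁵ = 205.8 kN (compressive).
σ_{copper} = P / A = 205800 / 475 = 433.2 MPa.

σ ≈ 433 MPa (compressive)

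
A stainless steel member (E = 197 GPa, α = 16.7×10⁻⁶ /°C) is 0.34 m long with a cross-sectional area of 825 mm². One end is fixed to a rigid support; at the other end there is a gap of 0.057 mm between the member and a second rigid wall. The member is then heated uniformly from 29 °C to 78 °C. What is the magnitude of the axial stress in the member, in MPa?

σ ≈ 128 MPa (compressive)

If the wall were absent the member would grow by αΔT L = 16.7×10⁻⁶ × 49 × 340 = 0.2782 mm.
This exceeds the 0.057 mm gap, so the wall pushes back. The portion of expansion that must be recovered elastically is δ_free − gap = 0.2782 − 0.057 = 0.2212 mm.
Compatibility: PL/(AE) = 0.2212 mm, so σ = P/A = E × (0.2212/340) = 128.2 MPa.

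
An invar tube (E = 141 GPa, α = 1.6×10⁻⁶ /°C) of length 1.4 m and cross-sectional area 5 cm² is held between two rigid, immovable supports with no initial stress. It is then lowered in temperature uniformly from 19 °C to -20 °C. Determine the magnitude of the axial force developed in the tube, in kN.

With zero net strain, σ = E·αΔT = 141 GPa × 1.6×10⁻⁶ × 39 = 8.798 MPa.
Axial force P = σA = 8.798 × 500 = 4399 N = 4.399 kN, tensile.

P ≈ 4.4 kN (tensile)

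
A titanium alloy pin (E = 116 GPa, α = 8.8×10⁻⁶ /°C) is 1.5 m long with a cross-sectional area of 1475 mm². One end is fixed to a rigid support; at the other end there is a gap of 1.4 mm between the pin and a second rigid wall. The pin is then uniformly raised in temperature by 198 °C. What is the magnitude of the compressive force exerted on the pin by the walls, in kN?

P ≈ 138 kN

If the wall were absent the pin would grow by αΔT L = 8.8×10⁻⁶ × 198 × 1500 = 2.614 mm.
This exceeds the 1.4 mm gap, so the wall pushes back. The portion of expansion that must be recovered elastically is δ_free − gap = 2.614 − 1.4 = 1.214 mm.
Compatibility: PL/(AE) = 1.214 mm, so σ = P/A = E × (1.214/1500) = 93.85 MPa.
P = σA = 93.85 × 1475 = 138.4 kN.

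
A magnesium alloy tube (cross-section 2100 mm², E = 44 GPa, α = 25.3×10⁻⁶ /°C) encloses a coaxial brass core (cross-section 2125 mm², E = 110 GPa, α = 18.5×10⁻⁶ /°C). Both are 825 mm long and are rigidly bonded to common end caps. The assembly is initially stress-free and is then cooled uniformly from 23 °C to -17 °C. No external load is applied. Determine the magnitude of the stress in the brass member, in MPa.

σ ≈ 8.48 MPa (compressive)

Equilibrium of a rigid end plate with no external load gives equal and opposite internal forces ±P in the two members. Since α_{magnesium alloy} > α_{brass}, cooling drives the magnesium alloy into tension and the brass into compression.
Compatibility of the two members (thermal + elastic change equal): (α₁ − α₂)ΔT = P·[1/(A₁E₁) + 1/(A₂E₂)].
|α₁ − α₂|·ΔT = 6.8×10⁻⁶ × 40 = 0.000272.
1/(A₁E₁) + 1/(A₂E₂) = 1/(2100×44×10³) + 1/(2125×110×10³) = 1.51×10⁻⁸ N⁻¹.
P = 0.000272 / 1.51×10⁻⁸ = 18010 N = 18.01 kN.
σ_{brass} = P/A₂ = 18010/2125 = 8.476 MPa, compressive.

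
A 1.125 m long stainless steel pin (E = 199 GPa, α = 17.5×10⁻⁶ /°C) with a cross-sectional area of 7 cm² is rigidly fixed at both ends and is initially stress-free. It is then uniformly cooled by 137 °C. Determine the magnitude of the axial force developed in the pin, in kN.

The ends cannot move, so σ = EαΔT = 199×10³ × 17.5×10⁻⁶ × 137 = 477.1 MPa.
Then P = σA = 477.1 × 700 mm² = 334 kN, tensile.

P ≈ 334 kN (tensile)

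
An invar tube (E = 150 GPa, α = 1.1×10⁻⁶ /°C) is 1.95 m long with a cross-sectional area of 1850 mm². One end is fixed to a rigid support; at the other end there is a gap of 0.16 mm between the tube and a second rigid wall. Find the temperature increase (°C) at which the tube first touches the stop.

The gap closes when αΔT L = 0.16 mm, since the tube is still unstressed at that instant.
So ΔT = g/(αL) = 0.16/(1.1×10⁻⁶ × 1950) = 74.59 °C.

ΔT ≈ 74.6 °C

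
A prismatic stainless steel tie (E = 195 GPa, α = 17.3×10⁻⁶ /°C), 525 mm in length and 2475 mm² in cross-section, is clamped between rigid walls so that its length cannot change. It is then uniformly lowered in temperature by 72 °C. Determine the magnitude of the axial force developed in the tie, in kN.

With zero net strain, σ = E·αΔT = 195 GPa × 17.3×10⁻⁶ × 72 = 242.9 MPa.
Then P = σA = 242.9 × 2475 mm² = 601.2 kN, tensile.

P ≈ 601 kN (tensile)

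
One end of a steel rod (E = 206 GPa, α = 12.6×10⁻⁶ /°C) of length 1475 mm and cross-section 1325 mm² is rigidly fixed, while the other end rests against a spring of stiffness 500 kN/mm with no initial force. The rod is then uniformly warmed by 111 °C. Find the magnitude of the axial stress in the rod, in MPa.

The unrestrained thermal change is αΔT L = 12.6×10⁻⁶ × 111 × 1475 = 2.063 mm.
With a force P in the spring, the elastic change of the rod is PL/(AE) and that of the spring is P/k; compatibility requires their sum to equal δ_free.
So P = δ_free / [L/(AE) + 1/k] = 2.063 / [ 1475/(1325×206×10³) + 1/(500×10³) ].
P = 2.063 / 7.404×10⁻⁶ = 278600 N.
σ = P/A = 278600/1325 = 210.3 MPa.

σ ≈ 210 MPa (compressive)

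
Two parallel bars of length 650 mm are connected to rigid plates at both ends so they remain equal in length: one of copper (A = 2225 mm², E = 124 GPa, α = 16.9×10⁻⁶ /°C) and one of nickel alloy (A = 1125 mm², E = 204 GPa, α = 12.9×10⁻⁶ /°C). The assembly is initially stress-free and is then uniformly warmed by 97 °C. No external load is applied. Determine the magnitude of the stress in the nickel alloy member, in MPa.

σ ≈ 43.2 MPa (tensile)

The copper has the larger α, so on heating it would change length more than the nickel alloy if both were free. The rigid plates force a common final length, so the copper is put into compression and the nickel alloy into tension, with equal and opposite forces P (no external load).
Setting the final lengths equal and cancelling L: (α₁ − α₂)ΔT = P/(A₁E₁) + P/(A₂E₂).
|α₁ − α₂|·ΔT = 4×10⁻⁶ × 97 = 0.000388.
1/(A₁E₁) + 1/(A₂E₂) = 1/(2225×124×10³) + 1/(1125×204×10³) = 7.982×10⁻⁹ N⁻¹.
P = 0.000388 / 7.982×10⁻⁹ = 48610 N = 48.61 kN.
σ_{nickel alloy} = P/A₂ = 48610/1125 = 43.21 MPa, tensile.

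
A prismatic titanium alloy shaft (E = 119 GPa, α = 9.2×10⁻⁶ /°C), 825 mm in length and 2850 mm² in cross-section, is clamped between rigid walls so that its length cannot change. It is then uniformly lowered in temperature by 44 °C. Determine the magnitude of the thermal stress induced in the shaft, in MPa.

Because both ends are immovable the net strain is zero, and the suppressed thermal strain is αΔT = 9.2×10⁻⁶ × 44 = 404.8×10⁻⁶.
The stress required to suppress this strain is σ = Eε = 119×10³ × 404.8×10⁻⁶ = 48.17 MPa, tensile since the shaft is trying to contract.

σ ≈ 48.2 MPa (tensile)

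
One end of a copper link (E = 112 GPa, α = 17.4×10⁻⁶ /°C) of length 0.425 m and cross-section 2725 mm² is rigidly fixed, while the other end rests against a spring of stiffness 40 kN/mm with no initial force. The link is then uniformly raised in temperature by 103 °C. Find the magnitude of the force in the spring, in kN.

If the spring were absent the link would lengthen by αΔT L = 17.4×10⁻⁶ × 103 × 425 = 0.7617 mm.
With a force P in the spring, the elastic change of the link is PL/(AE) and that of the spring is P/k; compatibility requires their sum to equal δ_free.
P [ L/(AE) + 1/k ] = δ_free → P [ 425/(2725×112×10³) + 1/(40×10³) ] = 0.7617.
P = 0.7617 / 2.639×10⁻⁵ = 28860 N.

P ≈ 28.9 kN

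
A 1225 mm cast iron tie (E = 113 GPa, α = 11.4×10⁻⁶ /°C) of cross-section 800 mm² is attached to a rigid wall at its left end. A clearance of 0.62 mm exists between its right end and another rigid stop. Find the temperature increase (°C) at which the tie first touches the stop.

ΔT ≈ 44.4 °C

The gap closes when αΔT L = 0.62 mm, since the tie is still unstressed at that instant.
So ΔT = g/(αL) = 0.62/(11.4×10⁻⁶ × 1225) = 44.4 °C.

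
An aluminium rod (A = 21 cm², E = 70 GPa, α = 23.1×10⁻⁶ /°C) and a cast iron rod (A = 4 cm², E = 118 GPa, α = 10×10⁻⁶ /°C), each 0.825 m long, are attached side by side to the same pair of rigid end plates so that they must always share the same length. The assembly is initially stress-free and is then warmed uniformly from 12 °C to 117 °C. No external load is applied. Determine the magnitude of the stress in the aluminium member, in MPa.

σ ≈ 23.4 MPa (compressive)

The aluminium has the larger α, so on heating it would change length more than the cast iron if both were free. The rigid plates force a common final length, so the aluminium is put into compression and the cast iron into tension, with equal and opposite forces P (no external load).
Compatibility of the two members (thermal + elastic change equal): (α₁ − α₂)ΔT = P·[1/(A₁E₁) + 1/(A₂E₂)].
|α₁ − α₂|·ΔT = 13.1×10⁻⁶ × 105 = 0.001376.
1/(A₁E₁) + 1/(A₂E₂) = 1/(2100×70×10³) + 1/(400×118×10³) = 2.799×10⁻⁸ N⁻¹.
So P = 0.001376 / 2.799×10⁻⁸ = 49.14 kN.
σ_{aluminium} = P/A₁ = 49140/2100 = 23.4 MPa, compressive.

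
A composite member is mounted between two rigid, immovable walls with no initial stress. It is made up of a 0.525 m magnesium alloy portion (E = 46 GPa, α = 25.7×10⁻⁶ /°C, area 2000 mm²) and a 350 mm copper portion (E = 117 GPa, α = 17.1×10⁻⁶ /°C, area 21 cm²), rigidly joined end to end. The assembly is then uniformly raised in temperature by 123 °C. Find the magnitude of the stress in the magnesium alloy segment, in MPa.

With the walls removed the bar would change length by δ_free = Σ αᵢΔT Lᵢ = 25.7×10⁻⁶×123×525 + 17.1×10⁻⁶×123×350 = 2.396 mm.
Since the ends are fixed, an axial force P builds up, equal in every segment, with P · Σ Lᵢ/(AᵢEᵢ) = δ_free.
The series flexibility is Σ Lᵢ/(AᵢEᵢ) = 525/(2000×46×10³) + 350/(2100×117×10³) = 7.131×10⁻⁶ mm/N.
P = 2.396 / 7.131×10⁻⁶ = 336000 N = 336 kN, compressive.
σ_{magnesium alloy} = P / A = 336000 / 2000 = 168 MPa.

σ ≈ 168 MPa (compressive)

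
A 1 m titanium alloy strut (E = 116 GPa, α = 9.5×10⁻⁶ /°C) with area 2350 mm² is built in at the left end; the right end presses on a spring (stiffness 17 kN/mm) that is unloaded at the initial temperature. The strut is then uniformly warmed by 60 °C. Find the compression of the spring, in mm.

δ ≈ 0.537 mm

If the spring were absent the strut would lengthen by αΔT L = 9.5×10⁻⁶ × 60 × 1000 = 0.57 mm.
With a force P in the spring, the elastic change of the strut is PL/(AE) and that of the spring is P/k; compatibility requires their sum to equal δ_free.
P [ L/(AE) + 1/k ] = δ_free → P [ 1000/(2350×116×10³) + 1/(17×10³) ] = 0.57.
P = 0.57 / 6.249×10⁻⁵ = 9121 N.
Spring compression = P/k = 9121/(17×10³) = 0.5365 mm.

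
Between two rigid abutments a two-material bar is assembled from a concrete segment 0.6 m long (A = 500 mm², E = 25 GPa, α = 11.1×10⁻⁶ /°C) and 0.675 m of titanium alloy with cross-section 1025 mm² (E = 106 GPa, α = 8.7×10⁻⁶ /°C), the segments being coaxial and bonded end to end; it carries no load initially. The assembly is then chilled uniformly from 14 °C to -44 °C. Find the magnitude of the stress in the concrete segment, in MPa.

Free thermal contraction of the whole bar: Σ αᵢΔT Lᵢ = 11.1×10⁻⁶×58×600 + 8.7×10⁻⁶×58×675 = 0.7269 mm.
The walls prevent any net length change, so an axial force P (same in every segment) develops. Compatibility: P · Σ Lᵢ/(AᵢEᵢ) = δ_free.
Σ Lᵢ/(AᵢEᵢ) = 600/(500×25×10³) + 675/(1025×106×10³) = 5.421×10⁻⁵ mm/N.
So P = 0.7269 / 5.421×10⁻⁵ = 13.41 kN, tensile.
σ_{concrete} = P / A = 13410 / 500 = 26.82 MPa.

σ ≈ 26.8 MPa (tensile)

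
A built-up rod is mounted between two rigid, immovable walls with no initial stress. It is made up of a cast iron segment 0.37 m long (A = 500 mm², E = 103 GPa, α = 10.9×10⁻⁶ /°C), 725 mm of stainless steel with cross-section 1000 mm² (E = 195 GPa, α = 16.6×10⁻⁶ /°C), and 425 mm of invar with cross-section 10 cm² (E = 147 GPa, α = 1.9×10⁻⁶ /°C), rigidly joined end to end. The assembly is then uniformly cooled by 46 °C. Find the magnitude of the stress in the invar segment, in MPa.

σ ≈ 56.3 MPa (tensile)

If the supports were absent, the total length change would be Σ αᵢΔT Lᵢ = 10.9×10⁻⁶×46×370 + 16.6×10⁻⁶×46×725 + 1.9×10⁻⁶×46×425 = 0.7763 mm.
Since the ends are fixed, an axial force P builds up, equal in every segment, with P · Σ Lᵢ/(AᵢEᵢ) = δ_free.
Σ Lᵢ/(AᵢEᵢ) = 370/(500×103×10³) + 725/(1000×195×10³) + 425/(1000×147×10³) = 1.379×10⁻⁵ mm/N.
So P = 0.7763 / 1.379×10⁻⁵ = 56.28 kN, tensile.
σ_{invar} = P / A = 56280 / 1000 = 56.28 MPa.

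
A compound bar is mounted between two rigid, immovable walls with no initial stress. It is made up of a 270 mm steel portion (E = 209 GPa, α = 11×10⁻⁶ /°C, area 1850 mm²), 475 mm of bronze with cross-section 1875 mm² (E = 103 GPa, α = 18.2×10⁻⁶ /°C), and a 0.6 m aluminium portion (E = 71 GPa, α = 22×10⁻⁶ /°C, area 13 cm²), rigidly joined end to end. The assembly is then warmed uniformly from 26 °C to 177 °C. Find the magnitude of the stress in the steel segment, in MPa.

σ ≈ 210 MPa (compressive)

Free thermal expansion of the whole bar: Σ αᵢΔT Lᵢ = 11×10⁻⁶×151×270 + 18.2×10⁻⁶×151×475 + 22×10⁻⁶×151×600 = 3.747 mm.
The walls prevent any net length change, so an axial force P (same in every segment) develops. Compatibility: P · Σ Lᵢ/(AᵢEᵢ) = δ_free.
The series flexibility is Σ Lᵢ/(AᵢEᵢ) = 270/(1850×209×10³) + 475/(1875×103×10³) + 600/(1300×71×10³) = 9.658×10⁻⁶ mm/N.
P = 3.747 / 9.658×10⁻⁶ = 388000 N = 388 kN, compressive.
σ_{steel} = P / A = 388000 / 1850 = 209.7 MPa.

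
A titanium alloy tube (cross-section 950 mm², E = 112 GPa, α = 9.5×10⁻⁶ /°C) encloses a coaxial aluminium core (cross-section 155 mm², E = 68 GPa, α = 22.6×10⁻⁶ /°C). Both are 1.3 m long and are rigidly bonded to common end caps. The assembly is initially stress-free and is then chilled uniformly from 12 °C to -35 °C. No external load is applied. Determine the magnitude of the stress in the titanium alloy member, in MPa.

Both members must finish at the same length. With the larger α, the aluminium tends to over-contract; the plates restrain it, putting the aluminium in tension and the titanium alloy in compression. With no external load the two internal forces are equal and opposite, magnitude P.
Equating the net (thermal + elastic) strains gives |α₁ − α₂|·ΔT = P·[1/(A₁E₁) + 1/(A₂E₂)].
|α₁ − α₂|·ΔT = 13.1×10⁻⁶ × 47 = 0.0006157.
1/(A₁E₁) + 1/(A₂E₂) = 1/(950×112×10³) + 1/(155×68×10³) = 1.043×10⁻⁷ N⁻¹.
So P = 0.0006157 / 1.043×10⁻⁷ = 5.905 kN.
σ_{titanium alloy} = P/A₁ = 5905/950 = 6.215 MPa, compressive.

σ ≈ 6.22 MPa (compressive)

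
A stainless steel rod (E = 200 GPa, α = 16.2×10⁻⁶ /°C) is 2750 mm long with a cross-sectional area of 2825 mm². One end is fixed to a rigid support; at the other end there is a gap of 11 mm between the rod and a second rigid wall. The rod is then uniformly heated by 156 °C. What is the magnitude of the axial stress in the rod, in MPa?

Unrestrained expansion: δ_free = αΔT L = 16.2×10⁻⁶ × 156 × 2750 = 6.95 mm.
Since δ_free = 6.95 mm is less than the 11 mm gap, the rod never touches the wall. No axial force develops.

σ ≈ 0 MPa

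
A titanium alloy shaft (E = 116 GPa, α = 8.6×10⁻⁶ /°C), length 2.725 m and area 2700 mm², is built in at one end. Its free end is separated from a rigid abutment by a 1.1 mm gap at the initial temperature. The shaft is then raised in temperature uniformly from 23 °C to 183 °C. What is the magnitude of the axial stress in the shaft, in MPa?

If the wall were absent the shaft would grow by αΔT L = 8.6×10⁻⁶ × 160 × 2725 = 3.75 mm.
The gap closes (δ_free > 1.1 mm) and the wall then resists a further 3.75 − 1.1 = 2.65 mm of expansion.
That suppressed elongation corresponds to σ = E·Δ/L = 116×10³ × 2.65/2725 = 112.8 MPa.

σ ≈ 113 MPa (compressive)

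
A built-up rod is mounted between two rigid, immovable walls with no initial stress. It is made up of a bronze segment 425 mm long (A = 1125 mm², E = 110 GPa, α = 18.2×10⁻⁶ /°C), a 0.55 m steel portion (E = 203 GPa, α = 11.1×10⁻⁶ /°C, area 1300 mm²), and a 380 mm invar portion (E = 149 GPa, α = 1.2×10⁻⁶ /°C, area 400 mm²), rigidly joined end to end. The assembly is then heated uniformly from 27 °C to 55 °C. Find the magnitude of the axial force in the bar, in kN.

With the walls removed the bar would change length by δ_free = Σ αᵢΔT Lᵢ = 18.2×10⁻⁶×28×425 + 11.1×10⁻⁶×28×550 + 1.2×10⁻⁶×28×380 = 0.4003 mm.
The rigid supports impose zero overall length change; the single axial force P common to all segments must satisfy P Σ Lᵢ/(AᵢEᵢ) = δ_free.
The series flexibility is Σ Lᵢ/(AᵢEᵢ) = 425/(1125×110×10³) + 550/(1300×203×10³) + 380/(400×149×10³) = 1.189×10⁻⁵ mm/N.
Hence P = δ_free / Σ(L/AE) = 0.4003/1.189×10⁻⁵ = 33.65 kN (compressive).

P ≈ 33.7 kN (compressive)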